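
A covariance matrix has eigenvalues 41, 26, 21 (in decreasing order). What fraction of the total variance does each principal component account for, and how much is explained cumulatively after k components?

Step 1 — total variance = trace(Sigma) = Σ λ_i = 41 + 26 + 21 = 88.

Step 2 — fraction explained by component i = λ_i / Σ λ:
  PC1: 41/88 = 0.4659
  PC2: 26/88 = 0.2955
  PC3: 21/88 = 0.2386

Step 3 — cumulative fraction after k components = (λ_1 + ... + λ_k) / Σ λ:
  k = 1: 41/88 = 0.4659
  k = 2: (41 + 26)/88 = 67/88 = 0.7614
  k = 3: (41 + 26 + 21)/88 = 88/88 = 1

Summary (fraction, with percent):

explained: PC1 0.4659 (46.59%), PC2 0.2955 (29.55%), PC3 0.2386 (23.86%);  cumulative: 0.4659, 0.7614, 1


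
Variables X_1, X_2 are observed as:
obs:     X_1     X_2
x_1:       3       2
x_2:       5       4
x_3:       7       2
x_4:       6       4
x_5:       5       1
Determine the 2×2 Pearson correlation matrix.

Step 1 — column means:
  mean(X_1) = (3 + 5 + 7 + 6 + 5) / 5 = 26/5 = 5.2
  mean(X_2) = (2 + 4 + 2 + 4 + 1) / 5 = 13/5 = 2.6

Step 2 — sample variances and covariances s[i,j] = (1/(n-1)) · Σ_k (x_{k,i} - mean_i) · (x_{k,j} - mean_j), with n-1 = 4:
  s[X_1,X_1] = ((-2.2)·(-2.2) + (-0.2)·(-0.2) + (1.8)·(1.8) + (0.8)·(0.8) + (-0.2)·(-0.2)) / 4 = 8.8/4 = 2.2
  s[X_1,X_2] = ((-2.2)·(-0.6) + (-0.2)·(1.4) + (1.8)·(-0.6) + (0.8)·(1.4) + (-0.2)·(-1.6)) / 4 = 1.4/4 = 0.35
  s[X_2,X_2] = ((-0.6)·(-0.6) + (1.4)·(1.4) + (-0.6)·(-0.6) + (1.4)·(1.4) + (-1.6)·(-1.6)) / 4 = 7.2/4 = 1.8
  Sample standard deviations s_i = √(s[i,i]):
  s(X_1) = √(2.2) = 1.4832
  s(X_2) = √(1.8) = 1.3416

Step 3 — r_{ij} = s_{ij} / (s_i · s_j):
  r[X_1,X_1] = 1 (diagonal).
  r[X_1,X_2] = 0.35 / (1.4832 · 1.3416) = 0.35 / 1.99 = 0.1759
  r[X_2,X_2] = 1 (diagonal).

R is symmetric with unit diagonal. Assembling:

R = [[1, 0.1759],
 [0.1759, 1]]


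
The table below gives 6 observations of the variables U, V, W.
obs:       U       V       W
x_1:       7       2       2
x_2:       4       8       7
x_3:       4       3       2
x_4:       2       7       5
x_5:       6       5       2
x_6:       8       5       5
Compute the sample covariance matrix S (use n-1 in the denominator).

Step 1 — column means:
  mean(U) = (7 + 4 + 4 + 2 + 6 + 8) / 6 = 31/6 = 5.1667
  mean(V) = (2 + 8 + 3 + 7 + 5 + 5) / 6 = 30/6 = 5
  mean(W) = (2 + 7 + 2 + 5 + 2 + 5) / 6 = 23/6 = 3.8333

Step 2 — sample covariance S[i,j] = (1/(n-1)) · Σ_k (x_{k,i} - mean_i) · (x_{k,j} - mean_j), with n-1 = 5.
  S[U,U] = ((1.8333)·(1.8333) + (-1.1667)·(-1.1667) + (-1.1667)·(-1.1667) + (-3.1667)·(-3.1667) + (0.8333)·(0.8333) + (2.8333)·(2.8333)) / 5 = 24.8333/5 = 4.9667
  S[U,V] = ((1.8333)·(-3) + (-1.1667)·(3) + (-1.1667)·(-2) + (-3.1667)·(2) + (0.8333)·(0) + (2.8333)·(0)) / 5 = -13/5 = -2.6
  S[U,W] = ((1.8333)·(-1.8333) + (-1.1667)·(3.1667) + (-1.1667)·(-1.8333) + (-3.1667)·(1.1667) + (0.8333)·(-1.8333) + (2.8333)·(1.1667)) / 5 = -6.8333/5 = -1.3667
  S[V,V] = ((-3)·(-3) + (3)·(3) + (-2)·(-2) + (2)·(2) + (0)·(0) + (0)·(0)) / 5 = 26/5 = 5.2
  S[V,W] = ((-3)·(-1.8333) + (3)·(3.1667) + (-2)·(-1.8333) + (2)·(1.1667) + (0)·(-1.8333) + (0)·(1.1667)) / 5 = 21/5 = 4.2
  S[W,W] = ((-1.8333)·(-1.8333) + (3.1667)·(3.1667) + (-1.8333)·(-1.8333) + (1.1667)·(1.1667) + (-1.8333)·(-1.8333) + (1.1667)·(1.1667)) / 5 = 22.8333/5 = 4.5667

S is symmetric (S[j,i] = S[i,j]). Assembling:

S = [[4.9667, -2.6, -1.3667],
 [-2.6, 5.2, 4.2],
 [-1.3667, 4.2, 4.5667]]


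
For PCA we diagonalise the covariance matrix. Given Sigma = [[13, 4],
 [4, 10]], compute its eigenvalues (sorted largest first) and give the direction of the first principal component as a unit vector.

Step 1 — characteristic polynomial of 2×2 Sigma:
  det(Sigma - λI) = λ² - trace · λ + det = 0.
  trace = 13 + 10 = 23, det = 13·10 - (4)² = 114.
Step 2 — discriminant:
  Δ = trace² - 4·det = 529 - 456 = 73.
Step 3 — eigenvalues:
  λ = (trace ± √Δ)/2 = (23 ± 8.544)/2,
  λ_1 = 15.772,  λ_2 = 7.228.

Step 4 — unit eigenvector for λ_1: solve (Sigma - λ_1 I)v = 0. First row:
  (13 - 15.772)·v_x + (4)·v_y = 0, i.e. (-2.772)·v_x + (4)·v_y = 0,
  so v ∝ (b, λ_1 - a) = (4, 2.772) = u.
  ||u|| = √((4)² + (2.772)²) = √(23.684) ≈ 4.8666,
  v_1 = u/||u|| ≈ (0.8219, 0.5696) (||v_1|| = 1).

λ_1 = 15.772,  λ_2 = 7.228;  v_1 ≈ (0.8219, 0.5696)


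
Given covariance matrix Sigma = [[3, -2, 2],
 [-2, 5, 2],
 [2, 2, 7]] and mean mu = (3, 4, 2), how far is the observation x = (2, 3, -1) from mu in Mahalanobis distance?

Step 1 — centre the observation: (x - mu) = (-1, -1, -3).

Step 2 — invert Sigma (cofactor / det for 3×3, or solve directly):
  Sigma^{-1} = [[1.069, 0.6207, -0.4828],
 [0.6207, 0.5862, -0.3448],
 [-0.4828, -0.3448, 0.3793]].

Step 3 — form the quadratic (x - mu)^T · Sigma^{-1} · (x - mu):
  Sigma^{-1} · (x - mu) = (-0.2414, -0.1724, -0.3103).
  (x - mu)^T · [Sigma^{-1} · (x - mu)] = (-1)·(-0.2414) + (-1)·(-0.1724) + (-3)·(-0.3103) = 1.3448.

Step 4 — take square root: d = √(1.3448) ≈ 1.1597.

d(x, mu) = √(1.3448) ≈ 1.1597


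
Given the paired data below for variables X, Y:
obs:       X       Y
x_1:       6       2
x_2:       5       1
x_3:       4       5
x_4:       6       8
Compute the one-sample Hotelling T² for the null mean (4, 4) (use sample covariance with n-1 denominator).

Step 1 — sample mean vector:
  mean(X) = (6 + 5 + 4 + 6) / 4 = 21/4 = 5.25
  mean(Y) = (2 + 1 + 5 + 8) / 4 = 16/4 = 4
  x̄ = (5.25, 4),  deviation x̄ - mu_0 = (5.25, 4) - (4, 4) = (1.25, 0).

Step 2 — sample covariance matrix, S[i,j] = (1/(n-1)) · Σ_k (x_{k,i} - mean_i) · (x_{k,j} - mean_j), divisor n-1 = 3:
  S[X,X] = ((0.75)·(0.75) + (-0.25)·(-0.25) + (-1.25)·(-1.25) + (0.75)·(0.75)) / 3 = 2.75/3 = 0.9167
  S[X,Y] = ((0.75)·(-2) + (-0.25)·(-3) + (-1.25)·(1) + (0.75)·(4)) / 3 = 1/3 = 0.3333
  S[Y,Y] = ((-2)·(-2) + (-3)·(-3) + (1)·(1) + (4)·(4)) / 3 = 30/3 = 10
  S = [[0.9167, 0.3333],
 [0.3333, 10]].

Step 3 — invert S. det(S) = 0.9167·10 - (0.3333)² = 9.0556.
  S^{-1} = (1/det) · [[d, -b], [-b, a]] = [[1.1043, -0.0368],
 [-0.0368, 0.1012]].

Step 4 — quadratic form (x̄ - mu_0)^T · S^{-1} · (x̄ - mu_0):
  S^{-1} · (x̄ - mu_0) = (1.3804, -0.046),
  (x̄ - mu_0)^T · [...] = (1.25)·(1.3804) + (0)·(-0.046) = 1.7255.

Step 5 — scale by n: T² = 4 · 1.7255 = 6.9018.

T² ≈ 6.9018


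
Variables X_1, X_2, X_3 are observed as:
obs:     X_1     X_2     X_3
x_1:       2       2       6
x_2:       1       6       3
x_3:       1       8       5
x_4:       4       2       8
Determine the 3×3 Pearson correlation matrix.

Step 1 — column means:
  mean(X_1) = (2 + 1 + 1 + 4) / 4 = 8/4 = 2
  mean(X_2) = (2 + 6 + 8 + 2) / 4 = 18/4 = 4.5
  mean(X_3) = (6 + 3 + 5 + 8) / 4 = 22/4 = 5.5

Step 2 — sample variances and covariances s[i,j] = (1/(n-1)) · Σ_k (x_{k,i} - mean_i) · (x_{k,j} - mean_j), with n-1 = 3:
  s[X_1,X_1] = ((0)·(0) + (-1)·(-1) + (-1)·(-1) + (2)·(2)) / 3 = 6/3 = 2
  s[X_1,X_2] = ((0)·(-2.5) + (-1)·(1.5) + (-1)·(3.5) + (2)·(-2.5)) / 3 = -10/3 = -3.3333
  s[X_1,X_3] = ((0)·(0.5) + (-1)·(-2.5) + (-1)·(-0.5) + (2)·(2.5)) / 3 = 8/3 = 2.6667
  s[X_2,X_2] = ((-2.5)·(-2.5) + (1.5)·(1.5) + (3.5)·(3.5) + (-2.5)·(-2.5)) / 3 = 27/3 = 9
  s[X_2,X_3] = ((-2.5)·(0.5) + (1.5)·(-2.5) + (3.5)·(-0.5) + (-2.5)·(2.5)) / 3 = -13/3 = -4.3333
  s[X_3,X_3] = ((0.5)·(0.5) + (-2.5)·(-2.5) + (-0.5)·(-0.5) + (2.5)·(2.5)) / 3 = 13/3 = 4.3333
  Sample standard deviations s_i = √(s[i,i]):
  s(X_1) = √(2) = 1.4142
  s(X_2) = √(9) = 3
  s(X_3) = √(4.3333) = 2.0817

Step 3 — r_{ij} = s_{ij} / (s_i · s_j):
  r[X_1,X_1] = 1 (diagonal).
  r[X_1,X_2] = -3.3333 / (1.4142 · 3) = -3.3333 / 4.2426 = -0.7857
  r[X_1,X_3] = 2.6667 / (1.4142 · 2.0817) = 2.6667 / 2.9439 = 0.9058
  r[X_2,X_2] = 1 (diagonal).
  r[X_2,X_3] = -4.3333 / (3 · 2.0817) = -4.3333 / 6.245 = -0.6939
  r[X_3,X_3] = 1 (diagonal).

R is symmetric with unit diagonal. Assembling:

R = [[1, -0.7857, 0.9058],
 [-0.7857, 1, -0.6939],
 [0.9058, -0.6939, 1]]


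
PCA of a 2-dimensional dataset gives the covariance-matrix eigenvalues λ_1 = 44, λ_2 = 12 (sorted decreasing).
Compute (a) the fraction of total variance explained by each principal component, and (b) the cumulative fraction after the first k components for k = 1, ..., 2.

Step 1 — total variance = trace(Sigma) = Σ λ_i = 44 + 12 = 56.

Step 2 — fraction explained by component i = λ_i / Σ λ:
  PC1: 44/56 = 0.7857
  PC2: 12/56 = 0.2143

Step 3 — cumulative fraction after k components = (λ_1 + ... + λ_k) / Σ λ:
  k = 1: 44/56 = 0.7857
  k = 2: (44 + 12)/56 = 56/56 = 1

Summary (fraction, with percent):

explained: PC1 0.7857 (78.57%), PC2 0.2143 (21.43%);  cumulative: 0.7857, 1


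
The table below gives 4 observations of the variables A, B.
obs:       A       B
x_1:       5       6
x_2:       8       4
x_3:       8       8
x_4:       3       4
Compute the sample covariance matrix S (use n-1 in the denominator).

Step 1 — column means:
  mean(A) = (5 + 8 + 8 + 3) / 4 = 24/4 = 6
  mean(B) = (6 + 4 + 8 + 4) / 4 = 22/4 = 5.5

Step 2 — sample covariance S[i,j] = (1/(n-1)) · Σ_k (x_{k,i} - mean_i) · (x_{k,j} - mean_j), with n-1 = 3.
  S[A,A] = ((-1)·(-1) + (2)·(2) + (2)·(2) + (-3)·(-3)) / 3 = 18/3 = 6
  S[A,B] = ((-1)·(0.5) + (2)·(-1.5) + (2)·(2.5) + (-3)·(-1.5)) / 3 = 6/3 = 2
  S[B,B] = ((0.5)·(0.5) + (-1.5)·(-1.5) + (2.5)·(2.5) + (-1.5)·(-1.5)) / 3 = 11/3 = 3.6667

S is symmetric (S[j,i] = S[i,j]). Assembling:

S = [[6, 2],
 [2, 3.6667]]


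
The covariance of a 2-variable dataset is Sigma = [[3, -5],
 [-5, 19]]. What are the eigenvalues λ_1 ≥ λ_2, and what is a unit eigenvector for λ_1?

Step 1 — characteristic polynomial of 2×2 Sigma:
  det(Sigma - λI) = λ² - trace · λ + det = 0.
  trace = 3 + 19 = 22, det = 3·19 - (-5)² = 32.
Step 2 — discriminant:
  Δ = trace² - 4·det = 484 - 128 = 356.
Step 3 — eigenvalues:
  λ = (trace ± √Δ)/2 = (22 ± 18.868)/2,
  λ_1 = 20.434,  λ_2 = 1.566.

Step 4 — unit eigenvector for λ_1: solve (Sigma - λ_1 I)v = 0. First row:
  (3 - 20.434)·v_x + (-5)·v_y = 0, i.e. (-17.434)·v_x + (-5)·v_y = 0,
  so v ∝ (b, λ_1 - a) = (-5, 17.434); multiply by -1 so the first entry is positive: u = (5, -17.434).
  ||u|| = √((5)² + (-17.434)²) = √(328.9437) ≈ 18.1368,
  v_1 = u/||u|| ≈ (0.2757, -0.9612) (||v_1|| = 1).

λ_1 = 20.434,  λ_2 = 1.566;  v_1 ≈ (0.2757, -0.9612)


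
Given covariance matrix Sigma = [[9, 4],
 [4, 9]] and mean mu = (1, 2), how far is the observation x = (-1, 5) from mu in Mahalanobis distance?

Step 1 — centre the observation: (x - mu) = (-2, 3).

Step 2 — invert Sigma. det(Sigma) = 9·9 - (4)² = 65.
  Sigma^{-1} = (1/det) · [[d, -b], [-b, a]] = [[0.1385, -0.0615],
 [-0.0615, 0.1385]].

Step 3 — form the quadratic (x - mu)^T · Sigma^{-1} · (x - mu):
  Sigma^{-1} · (x - mu) = (-0.4615, 0.5385).
  (x - mu)^T · [Sigma^{-1} · (x - mu)] = (-2)·(-0.4615) + (3)·(0.5385) = 2.5385.

Step 4 — take square root: d = √(2.5385) ≈ 1.5933.

d(x, mu) = √(2.5385) ≈ 1.5933


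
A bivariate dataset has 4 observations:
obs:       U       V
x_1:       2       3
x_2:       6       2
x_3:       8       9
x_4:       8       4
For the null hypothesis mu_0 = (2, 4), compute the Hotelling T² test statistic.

Step 1 — sample mean vector:
  mean(U) = (2 + 6 + 8 + 8) / 4 = 24/4 = 6
  mean(V) = (3 + 2 + 9 + 4) / 4 = 18/4 = 4.5
  x̄ = (6, 4.5),  deviation x̄ - mu_0 = (6, 4.5) - (2, 4) = (4, 0.5).

Step 2 — sample covariance matrix, S[i,j] = (1/(n-1)) · Σ_k (x_{k,i} - mean_i) · (x_{k,j} - mean_j), divisor n-1 = 3:
  S[U,U] = ((-4)·(-4) + (0)·(0) + (2)·(2) + (2)·(2)) / 3 = 24/3 = 8
  S[U,V] = ((-4)·(-1.5) + (0)·(-2.5) + (2)·(4.5) + (2)·(-0.5)) / 3 = 14/3 = 4.6667
  S[V,V] = ((-1.5)·(-1.5) + (-2.5)·(-2.5) + (4.5)·(4.5) + (-0.5)·(-0.5)) / 3 = 29/3 = 9.6667
  S = [[8, 4.6667],
 [4.6667, 9.6667]].

Step 3 — invert S. det(S) = 8·9.6667 - (4.6667)² = 55.5556.
  S^{-1} = (1/det) · [[d, -b], [-b, a]] = [[0.174, -0.084],
 [-0.084, 0.144]].

Step 4 — quadratic form (x̄ - mu_0)^T · S^{-1} · (x̄ - mu_0):
  S^{-1} · (x̄ - mu_0) = (0.654, -0.264),
  (x̄ - mu_0)^T · [...] = (4)·(0.654) + (0.5)·(-0.264) = 2.484.

Step 5 — scale by n: T² = 4 · 2.484 = 9.936.

T² ≈ 9.936


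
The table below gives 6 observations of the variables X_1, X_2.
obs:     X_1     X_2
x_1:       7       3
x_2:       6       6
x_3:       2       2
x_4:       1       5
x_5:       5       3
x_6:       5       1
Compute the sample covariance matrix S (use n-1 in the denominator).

Step 1 — column means:
  mean(X_1) = (7 + 6 + 2 + 1 + 5 + 5) / 6 = 26/6 = 4.3333
  mean(X_2) = (3 + 6 + 2 + 5 + 3 + 1) / 6 = 20/6 = 3.3333

Step 2 — sample covariance S[i,j] = (1/(n-1)) · Σ_k (x_{k,i} - mean_i) · (x_{k,j} - mean_j), with n-1 = 5.
  S[X_1,X_1] = ((2.6667)·(2.6667) + (1.6667)·(1.6667) + (-2.3333)·(-2.3333) + (-3.3333)·(-3.3333) + (0.6667)·(0.6667) + (0.6667)·(0.6667)) / 5 = 27.3333/5 = 5.4667
  S[X_1,X_2] = ((2.6667)·(-0.3333) + (1.6667)·(2.6667) + (-2.3333)·(-1.3333) + (-3.3333)·(1.6667) + (0.6667)·(-0.3333) + (0.6667)·(-2.3333)) / 5 = -0.6667/5 = -0.1333
  S[X_2,X_2] = ((-0.3333)·(-0.3333) + (2.6667)·(2.6667) + (-1.3333)·(-1.3333) + (1.6667)·(1.6667) + (-0.3333)·(-0.3333) + (-2.3333)·(-2.3333)) / 5 = 17.3333/5 = 3.4667

S is symmetric (S[j,i] = S[i,j]). Assembling:

S = [[5.4667, -0.1333],
 [-0.1333, 3.4667]]


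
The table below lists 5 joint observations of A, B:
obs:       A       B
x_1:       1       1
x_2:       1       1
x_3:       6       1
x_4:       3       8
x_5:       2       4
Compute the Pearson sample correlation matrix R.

Step 1 — column means:
  mean(A) = (1 + 1 + 6 + 3 + 2) / 5 = 13/5 = 2.6
  mean(B) = (1 + 1 + 1 + 8 + 4) / 5 = 15/5 = 3

Step 2 — sample variances and covariances s[i,j] = (1/(n-1)) · Σ_k (x_{k,i} - mean_i) · (x_{k,j} - mean_j), with n-1 = 4:
  s[A,A] = ((-1.6)·(-1.6) + (-1.6)·(-1.6) + (3.4)·(3.4) + (0.4)·(0.4) + (-0.6)·(-0.6)) / 4 = 17.2/4 = 4.3
  s[A,B] = ((-1.6)·(-2) + (-1.6)·(-2) + (3.4)·(-2) + (0.4)·(5) + (-0.6)·(1)) / 4 = 1/4 = 0.25
  s[B,B] = ((-2)·(-2) + (-2)·(-2) + (-2)·(-2) + (5)·(5) + (1)·(1)) / 4 = 38/4 = 9.5
  Sample standard deviations s_i = √(s[i,i]):
  s(A) = √(4.3) = 2.0736
  s(B) = √(9.5) = 3.0822

Step 3 — r_{ij} = s_{ij} / (s_i · s_j):
  r[A,A] = 1 (diagonal).
  r[A,B] = 0.25 / (2.0736 · 3.0822) = 0.25 / 6.3914 = 0.0391
  r[B,B] = 1 (diagonal).

R is symmetric with unit diagonal. Assembling:

R = [[1, 0.0391],
 [0.0391, 1]]


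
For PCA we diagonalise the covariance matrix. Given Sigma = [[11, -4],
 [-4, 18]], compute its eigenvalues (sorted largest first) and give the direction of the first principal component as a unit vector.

Step 1 — characteristic polynomial of 2×2 Sigma:
  det(Sigma - λI) = λ² - trace · λ + det = 0.
  trace = 11 + 18 = 29, det = 11·18 - (-4)² = 182.
Step 2 — discriminant:
  Δ = trace² - 4·det = 841 - 728 = 113.
Step 3 — eigenvalues:
  λ = (trace ± √Δ)/2 = (29 ± 10.6301)/2,
  λ_1 = 19.8151,  λ_2 = 9.1849.

Step 4 — unit eigenvector for λ_1: solve (Sigma - λ_1 I)v = 0. First row:
  (11 - 19.8151)·v_x + (-4)·v_y = 0, i.e. (-8.8151)·v_x + (-4)·v_y = 0,
  so v ∝ (b, λ_1 - a) = (-4, 8.8151); multiply by -1 so the first entry is positive: u = (4, -8.8151).
  ||u|| = √((4)² + (-8.8151)²) = √(93.7055) ≈ 9.6802,
  v_1 = u/||u|| ≈ (0.4132, -0.9106) (||v_1|| = 1).

λ_1 = 19.8151,  λ_2 = 9.1849;  v_1 ≈ (0.4132, -0.9106)


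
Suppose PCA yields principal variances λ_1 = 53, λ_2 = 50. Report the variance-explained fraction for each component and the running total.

Step 1 — total variance = trace(Sigma) = Σ λ_i = 53 + 50 = 103.

Step 2 — fraction explained by component i = λ_i / Σ λ:
  PC1: 53/103 = 0.5146
  PC2: 50/103 = 0.4854

Step 3 — cumulative fraction after k components = (λ_1 + ... + λ_k) / Σ λ:
  k = 1: 53/103 = 0.5146
  k = 2: (53 + 50)/103 = 103/103 = 1

Summary (fraction, with percent):

explained: PC1 0.5146 (51.46%), PC2 0.4854 (48.54%);  cumulative: 0.5146, 1


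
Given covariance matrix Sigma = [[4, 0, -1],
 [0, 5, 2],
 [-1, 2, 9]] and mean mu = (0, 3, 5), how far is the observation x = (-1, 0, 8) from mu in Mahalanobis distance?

Step 1 — centre the observation: (x - mu) = (-1, -3, 3).

Step 2 — invert Sigma (cofactor / det for 3×3, or solve directly):
  Sigma^{-1} = [[0.2579, -0.0126, 0.0314],
 [-0.0126, 0.2201, -0.0503],
 [0.0314, -0.0503, 0.1258]].

Step 3 — form the quadratic (x - mu)^T · Sigma^{-1} · (x - mu):
  Sigma^{-1} · (x - mu) = (-0.1258, -0.7987, 0.4969).
  (x - mu)^T · [Sigma^{-1} · (x - mu)] = (-1)·(-0.1258) + (-3)·(-0.7987) + (3)·(0.4969) = 4.0126.

Step 4 — take square root: d = √(4.0126) ≈ 2.0031.

d(x, mu) = √(4.0126) ≈ 2.0031


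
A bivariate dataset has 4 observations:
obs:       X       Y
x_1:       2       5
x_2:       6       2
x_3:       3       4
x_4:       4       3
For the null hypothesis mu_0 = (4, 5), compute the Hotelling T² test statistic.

Step 1 — sample mean vector:
  mean(X) = (2 + 6 + 3 + 4) / 4 = 15/4 = 3.75
  mean(Y) = (5 + 2 + 4 + 3) / 4 = 14/4 = 3.5
  x̄ = (3.75, 3.5),  deviation x̄ - mu_0 = (3.75, 3.5) - (4, 5) = (-0.25, -1.5).

Step 2 — sample covariance matrix, S[i,j] = (1/(n-1)) · Σ_k (x_{k,i} - mean_i) · (x_{k,j} - mean_j), divisor n-1 = 3:
  S[X,X] = ((-1.75)·(-1.75) + (2.25)·(2.25) + (-0.75)·(-0.75) + (0.25)·(0.25)) / 3 = 8.75/3 = 2.9167
  S[X,Y] = ((-1.75)·(1.5) + (2.25)·(-1.5) + (-0.75)·(0.5) + (0.25)·(-0.5)) / 3 = -6.5/3 = -2.1667
  S[Y,Y] = ((1.5)·(1.5) + (-1.5)·(-1.5) + (0.5)·(0.5) + (-0.5)·(-0.5)) / 3 = 5/3 = 1.6667
  S = [[2.9167, -2.1667],
 [-2.1667, 1.6667]].

Step 3 — invert S. det(S) = 2.9167·1.6667 - (-2.1667)² = 0.1667.
  S^{-1} = (1/det) · [[d, -b], [-b, a]] = [[10, 13],
 [13, 17.5]].

Step 4 — quadratic form (x̄ - mu_0)^T · S^{-1} · (x̄ - mu_0):
  S^{-1} · (x̄ - mu_0) = (-22, -29.5),
  (x̄ - mu_0)^T · [...] = (-0.25)·(-22) + (-1.5)·(-29.5) = 49.75.

Step 5 — scale by n: T² = 4 · 49.75 = 199.

T² ≈ 199


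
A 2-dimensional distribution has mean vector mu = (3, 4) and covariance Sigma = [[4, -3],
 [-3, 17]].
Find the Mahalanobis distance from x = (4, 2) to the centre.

Step 1 — centre the observation: (x - mu) = (1, -2).

Step 2 — invert Sigma. det(Sigma) = 4·17 - (-3)² = 59.
  Sigma^{-1} = (1/det) · [[d, -b], [-b, a]] = [[0.2881, 0.0508],
 [0.0508, 0.0678]].

Step 3 — form the quadratic (x - mu)^T · Sigma^{-1} · (x - mu):
  Sigma^{-1} · (x - mu) = (0.1864, -0.0847).
  (x - mu)^T · [Sigma^{-1} · (x - mu)] = (1)·(0.1864) + (-2)·(-0.0847) = 0.3559.

Step 4 — take square root: d = √(0.3559) ≈ 0.5966.

d(x, mu) = √(0.3559) ≈ 0.5966


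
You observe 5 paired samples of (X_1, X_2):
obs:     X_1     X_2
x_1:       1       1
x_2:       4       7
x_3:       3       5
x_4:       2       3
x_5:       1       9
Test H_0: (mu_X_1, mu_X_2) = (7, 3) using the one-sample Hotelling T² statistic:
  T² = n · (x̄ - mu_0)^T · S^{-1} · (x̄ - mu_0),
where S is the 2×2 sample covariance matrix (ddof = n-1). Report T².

Step 1 — sample mean vector:
  mean(X_1) = (1 + 4 + 3 + 2 + 1) / 5 = 11/5 = 2.2
  mean(X_2) = (1 + 7 + 5 + 3 + 9) / 5 = 25/5 = 5
  x̄ = (2.2, 5),  deviation x̄ - mu_0 = (2.2, 5) - (7, 3) = (-4.8, 2).

Step 2 — sample covariance matrix, S[i,j] = (1/(n-1)) · Σ_k (x_{k,i} - mean_i) · (x_{k,j} - mean_j), divisor n-1 = 4:
  S[X_1,X_1] = ((-1.2)·(-1.2) + (1.8)·(1.8) + (0.8)·(0.8) + (-0.2)·(-0.2) + (-1.2)·(-1.2)) / 4 = 6.8/4 = 1.7
  S[X_1,X_2] = ((-1.2)·(-4) + (1.8)·(2) + (0.8)·(0) + (-0.2)·(-2) + (-1.2)·(4)) / 4 = 4/4 = 1
  S[X_2,X_2] = ((-4)·(-4) + (2)·(2) + (0)·(0) + (-2)·(-2) + (4)·(4)) / 4 = 40/4 = 10
  S = [[1.7, 1],
 [1, 10]].

Step 3 — invert S. det(S) = 1.7·10 - (1)² = 16.
  S^{-1} = (1/det) · [[d, -b], [-b, a]] = [[0.625, -0.0625],
 [-0.0625, 0.1062]].

Step 4 — quadratic form (x̄ - mu_0)^T · S^{-1} · (x̄ - mu_0):
  S^{-1} · (x̄ - mu_0) = (-3.125, 0.5125),
  (x̄ - mu_0)^T · [...] = (-4.8)·(-3.125) + (2)·(0.5125) = 16.025.

Step 5 — scale by n: T² = 5 · 16.025 = 80.125.

T² ≈ 80.125


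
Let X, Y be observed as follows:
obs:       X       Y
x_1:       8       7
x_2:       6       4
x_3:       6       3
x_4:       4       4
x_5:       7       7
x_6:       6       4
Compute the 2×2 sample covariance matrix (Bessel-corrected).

Step 1 — column means:
  mean(X) = (8 + 6 + 6 + 4 + 7 + 6) / 6 = 37/6 = 6.1667
  mean(Y) = (7 + 4 + 3 + 4 + 7 + 4) / 6 = 29/6 = 4.8333

Step 2 — sample covariance S[i,j] = (1/(n-1)) · Σ_k (x_{k,i} - mean_i) · (x_{k,j} - mean_j), with n-1 = 5.
  S[X,X] = ((1.8333)·(1.8333) + (-0.1667)·(-0.1667) + (-0.1667)·(-0.1667) + (-2.1667)·(-2.1667) + (0.8333)·(0.8333) + (-0.1667)·(-0.1667)) / 5 = 8.8333/5 = 1.7667
  S[X,Y] = ((1.8333)·(2.1667) + (-0.1667)·(-0.8333) + (-0.1667)·(-1.8333) + (-2.1667)·(-0.8333) + (0.8333)·(2.1667) + (-0.1667)·(-0.8333)) / 5 = 8.1667/5 = 1.6333
  S[Y,Y] = ((2.1667)·(2.1667) + (-0.8333)·(-0.8333) + (-1.8333)·(-1.8333) + (-0.8333)·(-0.8333) + (2.1667)·(2.1667) + (-0.8333)·(-0.8333)) / 5 = 14.8333/5 = 2.9667

S is symmetric (S[j,i] = S[i,j]). Assembling:

S = [[1.7667, 1.6333],
 [1.6333, 2.9667]]


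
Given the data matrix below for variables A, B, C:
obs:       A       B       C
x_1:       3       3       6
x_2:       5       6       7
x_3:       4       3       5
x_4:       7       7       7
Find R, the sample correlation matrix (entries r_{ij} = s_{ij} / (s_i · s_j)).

Step 1 — column means:
  mean(A) = (3 + 5 + 4 + 7) / 4 = 19/4 = 4.75
  mean(B) = (3 + 6 + 3 + 7) / 4 = 19/4 = 4.75
  mean(C) = (6 + 7 + 5 + 7) / 4 = 25/4 = 6.25

Step 2 — sample variances and covariances s[i,j] = (1/(n-1)) · Σ_k (x_{k,i} - mean_i) · (x_{k,j} - mean_j), with n-1 = 3:
  s[A,A] = ((-1.75)·(-1.75) + (0.25)·(0.25) + (-0.75)·(-0.75) + (2.25)·(2.25)) / 3 = 8.75/3 = 2.9167
  s[A,B] = ((-1.75)·(-1.75) + (0.25)·(1.25) + (-0.75)·(-1.75) + (2.25)·(2.25)) / 3 = 9.75/3 = 3.25
  s[A,C] = ((-1.75)·(-0.25) + (0.25)·(0.75) + (-0.75)·(-1.25) + (2.25)·(0.75)) / 3 = 3.25/3 = 1.0833
  s[B,B] = ((-1.75)·(-1.75) + (1.25)·(1.25) + (-1.75)·(-1.75) + (2.25)·(2.25)) / 3 = 12.75/3 = 4.25
  s[B,C] = ((-1.75)·(-0.25) + (1.25)·(0.75) + (-1.75)·(-1.25) + (2.25)·(0.75)) / 3 = 5.25/3 = 1.75
  s[C,C] = ((-0.25)·(-0.25) + (0.75)·(0.75) + (-1.25)·(-1.25) + (0.75)·(0.75)) / 3 = 2.75/3 = 0.9167
  Sample standard deviations s_i = √(s[i,i]):
  s(A) = √(2.9167) = 1.7078
  s(B) = √(4.25) = 2.0616
  s(C) = √(0.9167) = 0.9574

Step 3 — r_{ij} = s_{ij} / (s_i · s_j):
  r[A,A] = 1 (diagonal).
  r[A,B] = 3.25 / (1.7078 · 2.0616) = 3.25 / 3.5208 = 0.9231
  r[A,C] = 1.0833 / (1.7078 · 0.9574) = 1.0833 / 1.6351 = 0.6625
  r[B,B] = 1 (diagonal).
  r[B,C] = 1.75 / (2.0616 · 0.9574) = 1.75 / 1.9738 = 0.8866
  r[C,C] = 1 (diagonal).

R is symmetric with unit diagonal. Assembling:

R = [[1, 0.9231, 0.6625],
 [0.9231, 1, 0.8866],
 [0.6625, 0.8866, 1]]


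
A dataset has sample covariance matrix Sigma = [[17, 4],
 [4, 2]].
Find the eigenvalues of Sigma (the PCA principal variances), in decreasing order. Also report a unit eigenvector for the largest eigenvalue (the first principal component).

Step 1 — characteristic polynomial of 2×2 Sigma:
  det(Sigma - λI) = λ² - trace · λ + det = 0.
  trace = 17 + 2 = 19, det = 17·2 - (4)² = 18.
Step 2 — discriminant:
  Δ = trace² - 4·det = 361 - 72 = 289.
Step 3 — eigenvalues:
  λ = (trace ± √Δ)/2 = (19 ± 17)/2,
  λ_1 = 18,  λ_2 = 1.

Step 4 — unit eigenvector for λ_1: solve (Sigma - λ_1 I)v = 0. First row:
  (17 - 18)·v_x + (4)·v_y = 0, i.e. (-1)·v_x + (4)·v_y = 0,
  so v ∝ (b, λ_1 - a) = (4, 1) = u.
  ||u|| = √((4)² + (1)²) = √(17) ≈ 4.1231,
  v_1 = u/||u|| ≈ (0.9701, 0.2425) (||v_1|| = 1).

λ_1 = 18,  λ_2 = 1;  v_1 ≈ (0.9701, 0.2425)


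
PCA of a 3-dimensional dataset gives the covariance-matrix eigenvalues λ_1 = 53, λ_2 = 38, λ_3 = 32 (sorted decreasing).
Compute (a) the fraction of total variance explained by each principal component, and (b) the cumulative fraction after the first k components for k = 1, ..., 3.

Step 1 — total variance = trace(Sigma) = Σ λ_i = 53 + 38 + 32 = 123.

Step 2 — fraction explained by component i = λ_i / Σ λ:
  PC1: 53/123 = 0.4309
  PC2: 38/123 = 0.3089
  PC3: 32/123 = 0.2602

Step 3 — cumulative fraction after k components = (λ_1 + ... + λ_k) / Σ λ:
  k = 1: 53/123 = 0.4309
  k = 2: (53 + 38)/123 = 91/123 = 0.7398
  k = 3: (53 + 38 + 32)/123 = 123/123 = 1

Summary (fraction, with percent):

explained: PC1 0.4309 (43.09%), PC2 0.3089 (30.89%), PC3 0.2602 (26.02%);  cumulative: 0.4309, 0.7398, 1


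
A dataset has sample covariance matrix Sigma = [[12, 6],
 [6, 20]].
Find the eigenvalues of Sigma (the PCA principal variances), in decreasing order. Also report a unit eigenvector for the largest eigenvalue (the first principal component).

Step 1 — characteristic polynomial of 2×2 Sigma:
  det(Sigma - λI) = λ² - trace · λ + det = 0.
  trace = 12 + 20 = 32, det = 12·20 - (6)² = 204.
Step 2 — discriminant:
  Δ = trace² - 4·det = 1024 - 816 = 208.
Step 3 — eigenvalues:
  λ = (trace ± √Δ)/2 = (32 ± 14.4222)/2,
  λ_1 = 23.2111,  λ_2 = 8.7889.

Step 4 — unit eigenvector for λ_1: solve (Sigma - λ_1 I)v = 0. First row:
  (12 - 23.2111)·v_x + (6)·v_y = 0, i.e. (-11.2111)·v_x + (6)·v_y = 0,
  so v ∝ (b, λ_1 - a) = (6, 11.2111) = u.
  ||u|| = √((6)² + (11.2111)²) = √(161.6888) ≈ 12.7157,
  v_1 = u/||u|| ≈ (0.4719, 0.8817) (||v_1|| = 1).

λ_1 = 23.2111,  λ_2 = 8.7889;  v_1 ≈ (0.4719, 0.8817)


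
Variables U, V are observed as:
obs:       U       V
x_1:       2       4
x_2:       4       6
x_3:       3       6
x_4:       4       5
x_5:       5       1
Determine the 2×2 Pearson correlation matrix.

Step 1 — column means:
  mean(U) = (2 + 4 + 3 + 4 + 5) / 5 = 18/5 = 3.6
  mean(V) = (4 + 6 + 6 + 5 + 1) / 5 = 22/5 = 4.4

Step 2 — sample variances and covariances s[i,j] = (1/(n-1)) · Σ_k (x_{k,i} - mean_i) · (x_{k,j} - mean_j), with n-1 = 4:
  s[U,U] = ((-1.6)·(-1.6) + (0.4)·(0.4) + (-0.6)·(-0.6) + (0.4)·(0.4) + (1.4)·(1.4)) / 4 = 5.2/4 = 1.3
  s[U,V] = ((-1.6)·(-0.4) + (0.4)·(1.6) + (-0.6)·(1.6) + (0.4)·(0.6) + (1.4)·(-3.4)) / 4 = -4.2/4 = -1.05
  s[V,V] = ((-0.4)·(-0.4) + (1.6)·(1.6) + (1.6)·(1.6) + (0.6)·(0.6) + (-3.4)·(-3.4)) / 4 = 17.2/4 = 4.3
  Sample standard deviations s_i = √(s[i,i]):
  s(U) = √(1.3) = 1.1402
  s(V) = √(4.3) = 2.0736

Step 3 — r_{ij} = s_{ij} / (s_i · s_j):
  r[U,U] = 1 (diagonal).
  r[U,V] = -1.05 / (1.1402 · 2.0736) = -1.05 / 2.3643 = -0.4441
  r[V,V] = 1 (diagonal).

R is symmetric with unit diagonal. Assembling:

R = [[1, -0.4441],
 [-0.4441, 1]]


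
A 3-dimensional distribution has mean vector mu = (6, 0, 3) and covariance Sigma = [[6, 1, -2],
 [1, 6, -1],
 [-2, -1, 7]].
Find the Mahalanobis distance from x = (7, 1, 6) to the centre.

Step 1 — centre the observation: (x - mu) = (1, 1, 3).

Step 2 — invert Sigma (cofactor / det for 3×3, or solve directly):
  Sigma^{-1} = [[0.1872, -0.0228, 0.0502],
 [-0.0228, 0.1735, 0.0183],
 [0.0502, 0.0183, 0.1598]].

Step 3 — form the quadratic (x - mu)^T · Sigma^{-1} · (x - mu):
  Sigma^{-1} · (x - mu) = (0.3151, 0.2055, 0.5479).
  (x - mu)^T · [Sigma^{-1} · (x - mu)] = (1)·(0.3151) + (1)·(0.2055) + (3)·(0.5479) = 2.1644.

Step 4 — take square root: d = √(2.1644) ≈ 1.4712.

d(x, mu) = √(2.1644) ≈ 1.4712


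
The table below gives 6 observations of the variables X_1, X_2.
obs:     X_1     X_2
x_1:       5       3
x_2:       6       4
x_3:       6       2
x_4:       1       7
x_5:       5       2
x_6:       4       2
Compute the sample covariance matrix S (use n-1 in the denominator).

Step 1 — column means:
  mean(X_1) = (5 + 6 + 6 + 1 + 5 + 4) / 6 = 27/6 = 4.5
  mean(X_2) = (3 + 4 + 2 + 7 + 2 + 2) / 6 = 20/6 = 3.3333

Step 2 — sample covariance S[i,j] = (1/(n-1)) · Σ_k (x_{k,i} - mean_i) · (x_{k,j} - mean_j), with n-1 = 5.
  S[X_1,X_1] = ((0.5)·(0.5) + (1.5)·(1.5) + (1.5)·(1.5) + (-3.5)·(-3.5) + (0.5)·(0.5) + (-0.5)·(-0.5)) / 5 = 17.5/5 = 3.5
  S[X_1,X_2] = ((0.5)·(-0.3333) + (1.5)·(0.6667) + (1.5)·(-1.3333) + (-3.5)·(3.6667) + (0.5)·(-1.3333) + (-0.5)·(-1.3333)) / 5 = -14/5 = -2.8
  S[X_2,X_2] = ((-0.3333)·(-0.3333) + (0.6667)·(0.6667) + (-1.3333)·(-1.3333) + (3.6667)·(3.6667) + (-1.3333)·(-1.3333) + (-1.3333)·(-1.3333)) / 5 = 19.3333/5 = 3.8667

S is symmetric (S[j,i] = S[i,j]). Assembling:

S = [[3.5, -2.8],
 [-2.8, 3.8667]]


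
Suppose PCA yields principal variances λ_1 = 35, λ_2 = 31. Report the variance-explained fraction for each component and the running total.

Step 1 — total variance = trace(Sigma) = Σ λ_i = 35 + 31 = 66.

Step 2 — fraction explained by component i = λ_i / Σ λ:
  PC1: 35/66 = 0.5303
  PC2: 31/66 = 0.4697

Step 3 — cumulative fraction after k components = (λ_1 + ... + λ_k) / Σ λ:
  k = 1: 35/66 = 0.5303
  k = 2: (35 + 31)/66 = 66/66 = 1

Summary (fraction, with percent):

explained: PC1 0.5303 (53.03%), PC2 0.4697 (46.97%);  cumulative: 0.5303, 1


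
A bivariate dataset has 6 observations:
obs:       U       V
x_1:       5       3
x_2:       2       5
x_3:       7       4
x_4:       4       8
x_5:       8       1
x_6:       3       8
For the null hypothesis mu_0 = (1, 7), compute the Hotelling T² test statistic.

Step 1 — sample mean vector:
  mean(U) = (5 + 2 + 7 + 4 + 8 + 3) / 6 = 29/6 = 4.8333
  mean(V) = (3 + 5 + 4 + 8 + 1 + 8) / 6 = 29/6 = 4.8333
  x̄ = (4.8333, 4.8333),  deviation x̄ - mu_0 = (4.8333, 4.8333) - (1, 7) = (3.8333, -2.1667).

Step 2 — sample covariance matrix, S[i,j] = (1/(n-1)) · Σ_k (x_{k,i} - mean_i) · (x_{k,j} - mean_j), divisor n-1 = 5:
  S[U,U] = ((0.1667)·(0.1667) + (-2.8333)·(-2.8333) + (2.1667)·(2.1667) + (-0.8333)·(-0.8333) + (3.1667)·(3.1667) + (-1.8333)·(-1.8333)) / 5 = 26.8333/5 = 5.3667
  S[U,V] = ((0.1667)·(-1.8333) + (-2.8333)·(0.1667) + (2.1667)·(-0.8333) + (-0.8333)·(3.1667) + (3.1667)·(-3.8333) + (-1.8333)·(3.1667)) / 5 = -23.1667/5 = -4.6333
  S[V,V] = ((-1.8333)·(-1.8333) + (0.1667)·(0.1667) + (-0.8333)·(-0.8333) + (3.1667)·(3.1667) + (-3.8333)·(-3.8333) + (3.1667)·(3.1667)) / 5 = 38.8333/5 = 7.7667
  S = [[5.3667, -4.6333],
 [-4.6333, 7.7667]].

Step 3 — invert S. det(S) = 5.3667·7.7667 - (-4.6333)² = 20.2133.
  S^{-1} = (1/det) · [[d, -b], [-b, a]] = [[0.3842, 0.2292],
 [0.2292, 0.2655]].

Step 4 — quadratic form (x̄ - mu_0)^T · S^{-1} · (x̄ - mu_0):
  S^{-1} · (x̄ - mu_0) = (0.9763, 0.3034),
  (x̄ - mu_0)^T · [...] = (3.8333)·(0.9763) + (-2.1667)·(0.3034) = 3.0849.

Step 5 — scale by n: T² = 6 · 3.0849 = 18.5092.

T² ≈ 18.5092


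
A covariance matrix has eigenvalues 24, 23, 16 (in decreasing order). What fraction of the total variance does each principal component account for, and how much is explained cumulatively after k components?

Step 1 — total variance = trace(Sigma) = Σ λ_i = 24 + 23 + 16 = 63.

Step 2 — fraction explained by component i = λ_i / Σ λ:
  PC1: 24/63 = 0.381
  PC2: 23/63 = 0.3651
  PC3: 16/63 = 0.254

Step 3 — cumulative fraction after k components = (λ_1 + ... + λ_k) / Σ λ:
  k = 1: 24/63 = 0.381
  k = 2: (24 + 23)/63 = 47/63 = 0.746
  k = 3: (24 + 23 + 16)/63 = 63/63 = 1

Summary (fraction, with percent):

explained: PC1 0.381 (38.1%), PC2 0.3651 (36.51%), PC3 0.254 (25.4%);  cumulative: 0.381, 0.746, 1


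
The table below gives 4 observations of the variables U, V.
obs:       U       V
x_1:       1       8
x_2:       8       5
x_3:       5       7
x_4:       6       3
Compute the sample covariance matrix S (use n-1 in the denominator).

Step 1 — column means:
  mean(U) = (1 + 8 + 5 + 6) / 4 = 20/4 = 5
  mean(V) = (8 + 5 + 7 + 3) / 4 = 23/4 = 5.75

Step 2 — sample covariance S[i,j] = (1/(n-1)) · Σ_k (x_{k,i} - mean_i) · (x_{k,j} - mean_j), with n-1 = 3.
  S[U,U] = ((-4)·(-4) + (3)·(3) + (0)·(0) + (1)·(1)) / 3 = 26/3 = 8.6667
  S[U,V] = ((-4)·(2.25) + (3)·(-0.75) + (0)·(1.25) + (1)·(-2.75)) / 3 = -14/3 = -4.6667
  S[V,V] = ((2.25)·(2.25) + (-0.75)·(-0.75) + (1.25)·(1.25) + (-2.75)·(-2.75)) / 3 = 14.75/3 = 4.9167

S is symmetric (S[j,i] = S[i,j]). Assembling:

S = [[8.6667, -4.6667],
 [-4.6667, 4.9167]]


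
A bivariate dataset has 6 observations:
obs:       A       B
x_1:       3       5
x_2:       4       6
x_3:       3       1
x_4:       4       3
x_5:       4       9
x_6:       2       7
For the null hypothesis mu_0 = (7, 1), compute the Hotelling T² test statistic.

Step 1 — sample mean vector:
  mean(A) = (3 + 4 + 3 + 4 + 4 + 2) / 6 = 20/6 = 3.3333
  mean(B) = (5 + 6 + 1 + 3 + 9 + 7) / 6 = 31/6 = 5.1667
  x̄ = (3.3333, 5.1667),  deviation x̄ - mu_0 = (3.3333, 5.1667) - (7, 1) = (-3.6667, 4.1667).

Step 2 — sample covariance matrix, S[i,j] = (1/(n-1)) · Σ_k (x_{k,i} - mean_i) · (x_{k,j} - mean_j), divisor n-1 = 5:
  S[A,A] = ((-0.3333)·(-0.3333) + (0.6667)·(0.6667) + (-0.3333)·(-0.3333) + (0.6667)·(0.6667) + (0.6667)·(0.6667) + (-1.3333)·(-1.3333)) / 5 = 3.3333/5 = 0.6667
  S[A,B] = ((-0.3333)·(-0.1667) + (0.6667)·(0.8333) + (-0.3333)·(-4.1667) + (0.6667)·(-2.1667) + (0.6667)·(3.8333) + (-1.3333)·(1.8333)) / 5 = 0.6667/5 = 0.1333
  S[B,B] = ((-0.1667)·(-0.1667) + (0.8333)·(0.8333) + (-4.1667)·(-4.1667) + (-2.1667)·(-2.1667) + (3.8333)·(3.8333) + (1.8333)·(1.8333)) / 5 = 40.8333/5 = 8.1667
  S = [[0.6667, 0.1333],
 [0.1333, 8.1667]].

Step 3 — invert S. det(S) = 0.6667·8.1667 - (0.1333)² = 5.4267.
  S^{-1} = (1/det) · [[d, -b], [-b, a]] = [[1.5049, -0.0246],
 [-0.0246, 0.1229]].

Step 4 — quadratic form (x̄ - mu_0)^T · S^{-1} · (x̄ - mu_0):
  S^{-1} · (x̄ - mu_0) = (-5.6204, 0.602),
  (x̄ - mu_0)^T · [...] = (-3.6667)·(-5.6204) + (4.1667)·(0.602) = 23.1163.

Step 5 — scale by n: T² = 6 · 23.1163 = 138.6978.

T² ≈ 138.6978


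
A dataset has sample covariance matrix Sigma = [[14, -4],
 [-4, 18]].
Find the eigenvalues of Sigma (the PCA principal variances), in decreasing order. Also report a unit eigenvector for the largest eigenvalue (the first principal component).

Step 1 — characteristic polynomial of 2×2 Sigma:
  det(Sigma - λI) = λ² - trace · λ + det = 0.
  trace = 14 + 18 = 32, det = 14·18 - (-4)² = 236.
Step 2 — discriminant:
  Δ = trace² - 4·det = 1024 - 944 = 80.
Step 3 — eigenvalues:
  λ = (trace ± √Δ)/2 = (32 ± 8.9443)/2,
  λ_1 = 20.4721,  λ_2 = 11.5279.

Step 4 — unit eigenvector for λ_1: solve (Sigma - λ_1 I)v = 0. First row:
  (14 - 20.4721)·v_x + (-4)·v_y = 0, i.e. (-6.4721)·v_x + (-4)·v_y = 0,
  so v ∝ (b, λ_1 - a) = (-4, 6.4721); multiply by -1 so the first entry is positive: u = (4, -6.4721).
  ||u|| = √((4)² + (-6.4721)²) = √(57.8885) ≈ 7.6085,
  v_1 = u/||u|| ≈ (0.5257, -0.8507) (||v_1|| = 1).

λ_1 = 20.4721,  λ_2 = 11.5279;  v_1 ≈ (0.5257, -0.8507)


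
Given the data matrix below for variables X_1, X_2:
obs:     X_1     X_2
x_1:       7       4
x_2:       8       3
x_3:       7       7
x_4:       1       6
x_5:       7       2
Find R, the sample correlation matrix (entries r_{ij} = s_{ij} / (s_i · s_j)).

Step 1 — column means:
  mean(X_1) = (7 + 8 + 7 + 1 + 7) / 5 = 30/5 = 6
  mean(X_2) = (4 + 3 + 7 + 6 + 2) / 5 = 22/5 = 4.4

Step 2 — sample variances and covariances s[i,j] = (1/(n-1)) · Σ_k (x_{k,i} - mean_i) · (x_{k,j} - mean_j), with n-1 = 4:
  s[X_1,X_1] = ((1)·(1) + (2)·(2) + (1)·(1) + (-5)·(-5) + (1)·(1)) / 4 = 32/4 = 8
  s[X_1,X_2] = ((1)·(-0.4) + (2)·(-1.4) + (1)·(2.6) + (-5)·(1.6) + (1)·(-2.4)) / 4 = -11/4 = -2.75
  s[X_2,X_2] = ((-0.4)·(-0.4) + (-1.4)·(-1.4) + (2.6)·(2.6) + (1.6)·(1.6) + (-2.4)·(-2.4)) / 4 = 17.2/4 = 4.3
  Sample standard deviations s_i = √(s[i,i]):
  s(X_1) = √(8) = 2.8284
  s(X_2) = √(4.3) = 2.0736

Step 3 — r_{ij} = s_{ij} / (s_i · s_j):
  r[X_1,X_1] = 1 (diagonal).
  r[X_1,X_2] = -2.75 / (2.8284 · 2.0736) = -2.75 / 5.8652 = -0.4689
  r[X_2,X_2] = 1 (diagonal).

R is symmetric with unit diagonal. Assembling:

R = [[1, -0.4689],
 [-0.4689, 1]]


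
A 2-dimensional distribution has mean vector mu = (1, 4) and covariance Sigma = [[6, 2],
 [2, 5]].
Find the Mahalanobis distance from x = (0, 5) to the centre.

Step 1 — centre the observation: (x - mu) = (-1, 1).

Step 2 — invert Sigma. det(Sigma) = 6·5 - (2)² = 26.
  Sigma^{-1} = (1/det) · [[d, -b], [-b, a]] = [[0.1923, -0.0769],
 [-0.0769, 0.2308]].

Step 3 — form the quadratic (x - mu)^T · Sigma^{-1} · (x - mu):
  Sigma^{-1} · (x - mu) = (-0.2692, 0.3077).
  (x - mu)^T · [Sigma^{-1} · (x - mu)] = (-1)·(-0.2692) + (1)·(0.3077) = 0.5769.

Step 4 — take square root: d = √(0.5769) ≈ 0.7596.

d(x, mu) = √(0.5769) ≈ 0.7596


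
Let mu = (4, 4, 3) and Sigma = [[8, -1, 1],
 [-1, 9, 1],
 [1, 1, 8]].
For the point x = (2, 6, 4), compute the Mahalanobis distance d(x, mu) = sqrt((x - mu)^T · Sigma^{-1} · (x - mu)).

Step 1 — centre the observation: (x - mu) = (-2, 2, 1).

Step 2 — invert Sigma (cofactor / det for 3×3, or solve directly):
  Sigma^{-1} = [[0.1293, 0.0164, -0.0182],
 [0.0164, 0.1148, -0.0164],
 [-0.0182, -0.0164, 0.1293]].

Step 3 — form the quadratic (x - mu)^T · Sigma^{-1} · (x - mu):
  Sigma^{-1} · (x - mu) = (-0.2441, 0.1803, 0.133).
  (x - mu)^T · [Sigma^{-1} · (x - mu)] = (-2)·(-0.2441) + (2)·(0.1803) + (1)·(0.133) = 0.9818.

Step 4 — take square root: d = √(0.9818) ≈ 0.9909.

d(x, mu) = √(0.9818) ≈ 0.9909


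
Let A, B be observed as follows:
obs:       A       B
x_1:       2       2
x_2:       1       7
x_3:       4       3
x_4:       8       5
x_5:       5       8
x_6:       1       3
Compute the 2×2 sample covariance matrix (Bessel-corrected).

Step 1 — column means:
  mean(A) = (2 + 1 + 4 + 8 + 5 + 1) / 6 = 21/6 = 3.5
  mean(B) = (2 + 7 + 3 + 5 + 8 + 3) / 6 = 28/6 = 4.6667

Step 2 — sample covariance S[i,j] = (1/(n-1)) · Σ_k (x_{k,i} - mean_i) · (x_{k,j} - mean_j), with n-1 = 5.
  S[A,A] = ((-1.5)·(-1.5) + (-2.5)·(-2.5) + (0.5)·(0.5) + (4.5)·(4.5) + (1.5)·(1.5) + (-2.5)·(-2.5)) / 5 = 37.5/5 = 7.5
  S[A,B] = ((-1.5)·(-2.6667) + (-2.5)·(2.3333) + (0.5)·(-1.6667) + (4.5)·(0.3333) + (1.5)·(3.3333) + (-2.5)·(-1.6667)) / 5 = 8/5 = 1.6
  S[B,B] = ((-2.6667)·(-2.6667) + (2.3333)·(2.3333) + (-1.6667)·(-1.6667) + (0.3333)·(0.3333) + (3.3333)·(3.3333) + (-1.6667)·(-1.6667)) / 5 = 29.3333/5 = 5.8667

S is symmetric (S[j,i] = S[i,j]). Assembling:

S = [[7.5, 1.6],
 [1.6, 5.8667]]


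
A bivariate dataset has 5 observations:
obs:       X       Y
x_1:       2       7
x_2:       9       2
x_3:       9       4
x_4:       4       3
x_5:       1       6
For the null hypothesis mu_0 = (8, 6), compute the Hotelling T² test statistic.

Step 1 — sample mean vector:
  mean(X) = (2 + 9 + 9 + 4 + 1) / 5 = 25/5 = 5
  mean(Y) = (7 + 2 + 4 + 3 + 6) / 5 = 22/5 = 4.4
  x̄ = (5, 4.4),  deviation x̄ - mu_0 = (5, 4.4) - (8, 6) = (-3, -1.6).

Step 2 — sample covariance matrix, S[i,j] = (1/(n-1)) · Σ_k (x_{k,i} - mean_i) · (x_{k,j} - mean_j), divisor n-1 = 4:
  S[X,X] = ((-3)·(-3) + (4)·(4) + (4)·(4) + (-1)·(-1) + (-4)·(-4)) / 4 = 58/4 = 14.5
  S[X,Y] = ((-3)·(2.6) + (4)·(-2.4) + (4)·(-0.4) + (-1)·(-1.4) + (-4)·(1.6)) / 4 = -24/4 = -6
  S[Y,Y] = ((2.6)·(2.6) + (-2.4)·(-2.4) + (-0.4)·(-0.4) + (-1.4)·(-1.4) + (1.6)·(1.6)) / 4 = 17.2/4 = 4.3
  S = [[14.5, -6],
 [-6, 4.3]].

Step 3 — invert S. det(S) = 14.5·4.3 - (-6)² = 26.35.
  S^{-1} = (1/det) · [[d, -b], [-b, a]] = [[0.1632, 0.2277],
 [0.2277, 0.5503]].

Step 4 — quadratic form (x̄ - mu_0)^T · S^{-1} · (x̄ - mu_0):
  S^{-1} · (x̄ - mu_0) = (-0.8539, -1.5636),
  (x̄ - mu_0)^T · [...] = (-3)·(-0.8539) + (-1.6)·(-1.5636) = 5.0634.

Step 5 — scale by n: T² = 5 · 5.0634 = 25.3169.

T² ≈ 25.3169


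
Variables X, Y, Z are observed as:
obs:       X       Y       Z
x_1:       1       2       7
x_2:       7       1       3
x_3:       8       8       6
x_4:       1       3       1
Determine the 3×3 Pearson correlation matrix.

Step 1 — column means:
  mean(X) = (1 + 7 + 8 + 1) / 4 = 17/4 = 4.25
  mean(Y) = (2 + 1 + 8 + 3) / 4 = 14/4 = 3.5
  mean(Z) = (7 + 3 + 6 + 1) / 4 = 17/4 = 4.25

Step 2 — sample variances and covariances s[i,j] = (1/(n-1)) · Σ_k (x_{k,i} - mean_i) · (x_{k,j} - mean_j), with n-1 = 3:
  s[X,X] = ((-3.25)·(-3.25) + (2.75)·(2.75) + (3.75)·(3.75) + (-3.25)·(-3.25)) / 3 = 42.75/3 = 14.25
  s[X,Y] = ((-3.25)·(-1.5) + (2.75)·(-2.5) + (3.75)·(4.5) + (-3.25)·(-0.5)) / 3 = 16.5/3 = 5.5
  s[X,Z] = ((-3.25)·(2.75) + (2.75)·(-1.25) + (3.75)·(1.75) + (-3.25)·(-3.25)) / 3 = 4.75/3 = 1.5833
  s[Y,Y] = ((-1.5)·(-1.5) + (-2.5)·(-2.5) + (4.5)·(4.5) + (-0.5)·(-0.5)) / 3 = 29/3 = 9.6667
  s[Y,Z] = ((-1.5)·(2.75) + (-2.5)·(-1.25) + (4.5)·(1.75) + (-0.5)·(-3.25)) / 3 = 8.5/3 = 2.8333
  s[Z,Z] = ((2.75)·(2.75) + (-1.25)·(-1.25) + (1.75)·(1.75) + (-3.25)·(-3.25)) / 3 = 22.75/3 = 7.5833
  Sample standard deviations s_i = √(s[i,i]):
  s(X) = √(14.25) = 3.7749
  s(Y) = √(9.6667) = 3.1091
  s(Z) = √(7.5833) = 2.7538

Step 3 — r_{ij} = s_{ij} / (s_i · s_j):
  r[X,X] = 1 (diagonal).
  r[X,Y] = 5.5 / (3.7749 · 3.1091) = 5.5 / 11.7367 = 0.4686
  r[X,Z] = 1.5833 / (3.7749 · 2.7538) = 1.5833 / 10.3953 = 0.1523
  r[Y,Y] = 1 (diagonal).
  r[Y,Z] = 2.8333 / (3.1091 · 2.7538) = 2.8333 / 8.5619 = 0.3309
  r[Z,Z] = 1 (diagonal).

R is symmetric with unit diagonal. Assembling:

R = [[1, 0.4686, 0.1523],
 [0.4686, 1, 0.3309],
 [0.1523, 0.3309, 1]]
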